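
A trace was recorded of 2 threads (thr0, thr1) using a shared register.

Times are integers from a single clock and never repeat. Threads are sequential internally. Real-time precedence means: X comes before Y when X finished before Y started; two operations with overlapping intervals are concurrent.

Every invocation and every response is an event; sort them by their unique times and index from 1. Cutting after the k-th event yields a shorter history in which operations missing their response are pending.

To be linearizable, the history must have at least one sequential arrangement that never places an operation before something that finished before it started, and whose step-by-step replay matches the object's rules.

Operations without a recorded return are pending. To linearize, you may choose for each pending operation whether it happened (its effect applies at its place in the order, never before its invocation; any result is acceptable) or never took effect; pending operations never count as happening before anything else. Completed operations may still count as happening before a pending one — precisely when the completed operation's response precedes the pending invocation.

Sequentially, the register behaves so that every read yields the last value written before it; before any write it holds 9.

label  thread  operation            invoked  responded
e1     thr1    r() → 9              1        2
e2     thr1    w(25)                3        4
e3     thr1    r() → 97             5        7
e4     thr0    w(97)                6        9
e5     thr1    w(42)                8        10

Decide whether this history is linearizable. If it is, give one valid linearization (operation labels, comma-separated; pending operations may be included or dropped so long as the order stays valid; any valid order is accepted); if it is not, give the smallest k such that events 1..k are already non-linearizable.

after step 1 (e1 r() → 9): value 9
after step 2 (e2 w(25)): value 25
after step 3 (e4 w(97)): value 97
after step 4 (e3 r() → 97): value 97
after step 5 (e5 w(42)): value 42

linearizable — witness: e1, e2, e4, e3, e5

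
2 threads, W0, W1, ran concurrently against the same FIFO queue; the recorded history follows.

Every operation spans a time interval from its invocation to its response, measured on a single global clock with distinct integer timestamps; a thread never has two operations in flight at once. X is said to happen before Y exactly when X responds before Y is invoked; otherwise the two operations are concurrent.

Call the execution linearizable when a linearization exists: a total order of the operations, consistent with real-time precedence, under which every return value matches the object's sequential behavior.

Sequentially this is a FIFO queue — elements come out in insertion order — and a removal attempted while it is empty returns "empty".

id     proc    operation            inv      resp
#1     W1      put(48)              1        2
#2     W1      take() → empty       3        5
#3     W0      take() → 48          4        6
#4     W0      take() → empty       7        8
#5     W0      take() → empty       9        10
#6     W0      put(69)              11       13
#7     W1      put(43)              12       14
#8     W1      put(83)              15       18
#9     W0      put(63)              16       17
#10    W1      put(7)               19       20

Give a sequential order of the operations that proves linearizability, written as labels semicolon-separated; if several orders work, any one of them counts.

step 1: #1 put(48) — queue <48>
step 2: #3 take() → 48 — queue <>
step 3: #2 take() → empty — queue <>
step 4: #4 take() → empty — queue <>
step 5: #5 take() → empty — queue <>
step 6: #6 put(69) — queue <69>
step 7: #7 put(43) — queue <69,43>
step 8: #8 put(83) — queue <69,43,83>
step 9: #9 put(63) — queue <69,43,83,63>
step 10: #10 put(7) — queue <69,43,83,63,7>

#1; #3; #2; #4; #5; #6; #7; #8; #9; #10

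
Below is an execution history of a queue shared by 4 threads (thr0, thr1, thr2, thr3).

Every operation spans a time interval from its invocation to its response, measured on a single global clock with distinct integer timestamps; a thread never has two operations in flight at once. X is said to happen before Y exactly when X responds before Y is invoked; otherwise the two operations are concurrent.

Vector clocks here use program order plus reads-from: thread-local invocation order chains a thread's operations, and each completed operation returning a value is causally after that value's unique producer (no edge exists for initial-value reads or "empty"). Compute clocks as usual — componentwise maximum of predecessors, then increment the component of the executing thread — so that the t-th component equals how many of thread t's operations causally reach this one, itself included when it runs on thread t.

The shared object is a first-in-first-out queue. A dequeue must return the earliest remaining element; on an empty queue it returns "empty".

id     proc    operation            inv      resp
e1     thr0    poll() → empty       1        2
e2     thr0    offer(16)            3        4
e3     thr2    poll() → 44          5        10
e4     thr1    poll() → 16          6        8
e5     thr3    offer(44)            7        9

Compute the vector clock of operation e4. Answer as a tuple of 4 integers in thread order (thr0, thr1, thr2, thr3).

(2, 1, 0, 0)

e5, invoked 7, has no incoming edges; only thr3's bump applies → (0, 0, 0, 1)
e1, invoked 1, has no incoming edges; only thr0's bump applies → (1, 0, 0, 0)
e3 (invocation 5): componentwise max over VC(e5)=(0, 0, 0, 1), +1 at thr2, giving (0, 0, 1, 1)
e2 (invocation 3): componentwise max over VC(e1)=(1, 0, 0, 0), +1 at thr0, giving (2, 0, 0, 0)
e4 (invocation 6): componentwise max over VC(e2)=(2, 0, 0, 0), +1 at thr1, giving (2, 1, 0, 0)
target: VC(e4) = (2, 1, 0, 0)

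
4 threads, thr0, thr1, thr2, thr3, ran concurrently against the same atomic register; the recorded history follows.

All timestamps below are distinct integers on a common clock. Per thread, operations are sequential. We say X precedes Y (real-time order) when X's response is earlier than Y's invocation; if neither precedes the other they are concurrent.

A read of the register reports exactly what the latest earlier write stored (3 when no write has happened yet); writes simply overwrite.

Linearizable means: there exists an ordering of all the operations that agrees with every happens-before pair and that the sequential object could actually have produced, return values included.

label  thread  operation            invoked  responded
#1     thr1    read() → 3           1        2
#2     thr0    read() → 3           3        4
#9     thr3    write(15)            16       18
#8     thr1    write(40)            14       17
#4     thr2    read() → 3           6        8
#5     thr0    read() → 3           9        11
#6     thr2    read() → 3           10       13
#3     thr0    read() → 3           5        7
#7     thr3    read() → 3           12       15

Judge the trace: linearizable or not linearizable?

linearizable

one valid linearization: #1, #2, #3, #4, #5, #6, #7, #8, #9
1. #1 read() → 3, leaving value 3
2. #2 read() → 3, leaving value 3
3. #3 read() → 3, leaving value 3
4. #4 read() → 3, leaving value 3
5. #5 read() → 3, leaving value 3
6. #6 read() → 3, leaving value 3
7. #7 read() → 3, leaving value 3
8. #8 write(40), leaving value 40
9. #9 write(15), leaving value 15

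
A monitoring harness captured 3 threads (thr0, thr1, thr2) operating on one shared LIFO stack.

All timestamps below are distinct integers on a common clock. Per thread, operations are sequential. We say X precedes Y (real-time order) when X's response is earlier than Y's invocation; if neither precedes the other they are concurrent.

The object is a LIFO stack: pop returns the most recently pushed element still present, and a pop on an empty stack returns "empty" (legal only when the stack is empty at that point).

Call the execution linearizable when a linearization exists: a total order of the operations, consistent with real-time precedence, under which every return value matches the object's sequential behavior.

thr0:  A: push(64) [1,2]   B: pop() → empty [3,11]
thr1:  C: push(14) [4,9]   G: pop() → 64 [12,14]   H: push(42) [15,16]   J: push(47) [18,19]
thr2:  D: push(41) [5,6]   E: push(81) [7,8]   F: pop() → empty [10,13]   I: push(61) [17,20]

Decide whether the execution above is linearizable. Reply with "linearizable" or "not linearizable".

prefix check: 1..10 passes, 1..11 fails once B's time-11 response joins
checked exhaustively: 12 real-time-consistent orders of 5 completed operations, zero legal LIFO stack replays
include/drop combinations of the 1 pending operation (F) were all tried; none helps
one such order, A, B, C, D, E (pending dropped), breaks at step 2 where B pop() → empty is illegal
one such order, A, B, D, C, E (pending dropped), breaks at step 2 where B pop() → empty is illegal

not linearizable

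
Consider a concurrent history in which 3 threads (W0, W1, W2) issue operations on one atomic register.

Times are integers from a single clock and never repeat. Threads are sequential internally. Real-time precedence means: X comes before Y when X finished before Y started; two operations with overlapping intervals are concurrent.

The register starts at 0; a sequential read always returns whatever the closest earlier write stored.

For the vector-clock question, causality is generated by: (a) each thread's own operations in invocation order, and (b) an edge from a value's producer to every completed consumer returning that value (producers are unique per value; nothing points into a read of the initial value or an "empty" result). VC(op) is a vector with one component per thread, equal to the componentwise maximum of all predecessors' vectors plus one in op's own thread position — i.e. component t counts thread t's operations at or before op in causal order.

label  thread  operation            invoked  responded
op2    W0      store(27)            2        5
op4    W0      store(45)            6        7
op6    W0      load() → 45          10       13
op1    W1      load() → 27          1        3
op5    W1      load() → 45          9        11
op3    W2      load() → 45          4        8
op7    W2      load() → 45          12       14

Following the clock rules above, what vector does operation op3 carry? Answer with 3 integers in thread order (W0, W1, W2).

no predecessors for op2 (invoked 2): W0 increments from zero → (1, 0, 0)
invoked at 1, op1 merges VC(op2)=(1, 0, 0) and bumps W1's slot → (1, 1, 0)
invoked at 6, op4 merges VC(op2)=(1, 0, 0) and bumps W0's slot → (2, 0, 0)
invoked at 4, op3 merges VC(op4)=(2, 0, 0) and bumps W2's slot → (2, 0, 1)
invoked at 10, op6 merges VC(op4)=(2, 0, 0) and bumps W0's slot → (3, 0, 0)
invoked at 12, op7 merges VC(op3)=(2, 0, 1), VC(op4)=(2, 0, 0) and bumps W2's slot → (2, 0, 2)
invoked at 9, op5 merges VC(op1)=(1, 1, 0), VC(op4)=(2, 0, 0) and bumps W1's slot → (2, 2, 0)
target: VC(op3) = (2, 0, 1)

(2, 0, 1)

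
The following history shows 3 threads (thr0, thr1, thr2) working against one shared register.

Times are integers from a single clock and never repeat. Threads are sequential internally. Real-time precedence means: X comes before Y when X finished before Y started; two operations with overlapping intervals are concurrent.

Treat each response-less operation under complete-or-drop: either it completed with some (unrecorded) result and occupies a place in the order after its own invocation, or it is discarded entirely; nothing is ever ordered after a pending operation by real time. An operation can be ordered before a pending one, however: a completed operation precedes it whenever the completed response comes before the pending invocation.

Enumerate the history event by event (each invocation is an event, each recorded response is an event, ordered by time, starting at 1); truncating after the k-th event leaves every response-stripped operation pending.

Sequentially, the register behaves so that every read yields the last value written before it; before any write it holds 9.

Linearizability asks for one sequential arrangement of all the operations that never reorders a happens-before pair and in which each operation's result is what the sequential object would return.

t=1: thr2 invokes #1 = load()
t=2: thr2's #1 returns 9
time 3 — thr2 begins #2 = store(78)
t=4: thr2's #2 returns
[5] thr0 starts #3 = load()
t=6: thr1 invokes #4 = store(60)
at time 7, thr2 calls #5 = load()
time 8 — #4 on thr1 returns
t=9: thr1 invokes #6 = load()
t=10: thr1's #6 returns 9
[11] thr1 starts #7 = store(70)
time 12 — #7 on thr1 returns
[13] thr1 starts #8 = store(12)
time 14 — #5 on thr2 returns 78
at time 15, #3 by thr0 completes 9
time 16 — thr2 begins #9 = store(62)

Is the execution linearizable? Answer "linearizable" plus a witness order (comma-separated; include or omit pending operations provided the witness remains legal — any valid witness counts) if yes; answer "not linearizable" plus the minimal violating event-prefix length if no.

the violation lands at event 10, #6's response at time 10: events 1..9 linearize, events 1..10 do not
the sole real-time-consistent order of 4 completed operations fails the register replay
no completion choice of the 2 pending operations (#3, #5) rescues it — every subset was tried
e.g. #1, #2, #4, #6 (pending dropped): illegal at step 4, since #6 load() → 9 cannot apply there

not linearizable — minimal violating prefix: 10 events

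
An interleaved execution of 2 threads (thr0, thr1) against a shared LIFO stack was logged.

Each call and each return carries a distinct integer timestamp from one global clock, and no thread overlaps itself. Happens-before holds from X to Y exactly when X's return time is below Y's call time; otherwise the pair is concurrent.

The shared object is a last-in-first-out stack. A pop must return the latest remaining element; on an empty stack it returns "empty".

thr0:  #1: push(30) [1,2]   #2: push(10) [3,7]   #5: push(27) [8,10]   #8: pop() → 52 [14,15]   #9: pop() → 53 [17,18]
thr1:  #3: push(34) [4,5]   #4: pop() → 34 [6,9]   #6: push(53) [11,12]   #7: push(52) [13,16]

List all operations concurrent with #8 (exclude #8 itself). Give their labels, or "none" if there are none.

#7

concurrent with #8 ([14,15]): every op whose interval crosses 14..15
#1 [1,2]: before
#2 [3,7]: before
#3 [4,5]: before
#4 [6,9]: before
#5 [8,10]: before
#6 [11,12]: before
#7 [13,16]: concurrent
#9 [17,18]: after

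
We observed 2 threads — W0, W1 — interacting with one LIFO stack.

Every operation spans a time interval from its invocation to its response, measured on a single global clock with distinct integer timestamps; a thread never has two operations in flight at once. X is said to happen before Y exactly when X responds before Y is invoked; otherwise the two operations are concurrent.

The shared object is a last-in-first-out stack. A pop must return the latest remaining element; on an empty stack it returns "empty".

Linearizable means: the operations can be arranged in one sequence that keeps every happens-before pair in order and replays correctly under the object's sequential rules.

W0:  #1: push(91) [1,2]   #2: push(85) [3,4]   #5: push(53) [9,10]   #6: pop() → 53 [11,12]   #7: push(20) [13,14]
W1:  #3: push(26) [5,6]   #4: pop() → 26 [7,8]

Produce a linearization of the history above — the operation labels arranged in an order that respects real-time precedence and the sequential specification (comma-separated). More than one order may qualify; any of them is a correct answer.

#1, #2, #3, #4, #5, #6, #7

1. #1 push(91), leaving stack <91>
2. #2 push(85), leaving stack <91,85>
3. #3 push(26), leaving stack <91,85,26>
4. #4 pop() → 26, leaving stack <91,85>
5. #5 push(53), leaving stack <91,85,53>
6. #6 pop() → 53, leaving stack <91,85>
7. #7 push(20), leaving stack <91,85,20>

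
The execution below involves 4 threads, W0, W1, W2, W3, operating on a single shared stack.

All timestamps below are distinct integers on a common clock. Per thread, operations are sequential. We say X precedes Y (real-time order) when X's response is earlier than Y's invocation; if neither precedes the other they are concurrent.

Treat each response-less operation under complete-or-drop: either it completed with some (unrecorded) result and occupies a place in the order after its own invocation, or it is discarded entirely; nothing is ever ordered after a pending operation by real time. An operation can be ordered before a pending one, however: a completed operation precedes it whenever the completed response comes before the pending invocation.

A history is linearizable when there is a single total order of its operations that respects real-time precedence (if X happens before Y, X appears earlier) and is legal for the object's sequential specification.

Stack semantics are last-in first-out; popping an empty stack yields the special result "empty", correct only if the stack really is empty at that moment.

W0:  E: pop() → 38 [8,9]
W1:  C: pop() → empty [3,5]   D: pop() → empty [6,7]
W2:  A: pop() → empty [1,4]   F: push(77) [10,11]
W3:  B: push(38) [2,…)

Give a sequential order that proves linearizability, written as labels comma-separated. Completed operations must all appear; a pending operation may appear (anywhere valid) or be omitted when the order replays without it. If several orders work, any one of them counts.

A, C, D, B, E, F

after step 1 (A pop() → empty): stack <>
after step 2 (C pop() → empty): stack <>
after step 3 (D pop() → empty): stack <>
after step 4 (B push(38) (pending, included)): stack <38>
after step 5 (E pop() → 38): stack <>
after step 6 (F push(77)): stack <77>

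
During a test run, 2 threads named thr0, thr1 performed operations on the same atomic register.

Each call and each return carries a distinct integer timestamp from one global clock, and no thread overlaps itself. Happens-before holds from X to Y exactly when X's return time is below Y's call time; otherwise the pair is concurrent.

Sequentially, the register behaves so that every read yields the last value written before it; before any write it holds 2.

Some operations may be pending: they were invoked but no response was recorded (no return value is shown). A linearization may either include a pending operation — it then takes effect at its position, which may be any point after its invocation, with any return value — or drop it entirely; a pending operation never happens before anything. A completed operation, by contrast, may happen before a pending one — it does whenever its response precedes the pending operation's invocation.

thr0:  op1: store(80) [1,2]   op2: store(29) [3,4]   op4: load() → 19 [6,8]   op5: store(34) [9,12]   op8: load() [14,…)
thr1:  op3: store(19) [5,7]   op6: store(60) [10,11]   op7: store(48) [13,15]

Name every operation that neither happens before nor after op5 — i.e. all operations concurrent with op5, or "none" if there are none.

op6

op5 spans [9,12]: anything still running between times 9 and 12 counts as concurrent
op1 [1,2]: before
op2 [3,4]: before
op3 [5,7]: before
op4 [6,8]: before
op6 [10,11]: concurrent
op7 [13,15]: after
op8 [14,…): after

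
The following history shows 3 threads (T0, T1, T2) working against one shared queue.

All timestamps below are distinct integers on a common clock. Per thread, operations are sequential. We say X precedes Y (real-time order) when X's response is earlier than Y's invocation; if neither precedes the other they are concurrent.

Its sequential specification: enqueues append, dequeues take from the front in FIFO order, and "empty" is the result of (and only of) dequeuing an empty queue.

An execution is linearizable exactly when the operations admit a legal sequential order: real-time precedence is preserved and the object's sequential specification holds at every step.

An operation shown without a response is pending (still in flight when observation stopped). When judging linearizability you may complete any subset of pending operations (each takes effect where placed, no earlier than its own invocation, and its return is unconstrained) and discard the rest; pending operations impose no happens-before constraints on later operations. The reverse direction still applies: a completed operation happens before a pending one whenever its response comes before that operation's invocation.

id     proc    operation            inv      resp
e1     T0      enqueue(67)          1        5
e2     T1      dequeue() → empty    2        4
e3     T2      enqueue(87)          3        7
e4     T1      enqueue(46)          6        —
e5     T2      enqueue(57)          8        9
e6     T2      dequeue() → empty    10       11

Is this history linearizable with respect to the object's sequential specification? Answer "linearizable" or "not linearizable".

prefix check: 1..10 passes, 1..11 fails once e6's time-11 response joins
real-time-consistent orders of the 5 completed operations: 6 — all fail the queue replay
no completion choice of the 1 pending operation (e4) rescues it — every subset was tried
take e1, e2, e3, e5, e6 (pending dropped): step 2 already fails, because e2 dequeue() → empty cannot occur there
take e1, e3, e2, e5, e6 (pending dropped): step 3 already fails, because e2 dequeue() → empty cannot occur there

not linearizable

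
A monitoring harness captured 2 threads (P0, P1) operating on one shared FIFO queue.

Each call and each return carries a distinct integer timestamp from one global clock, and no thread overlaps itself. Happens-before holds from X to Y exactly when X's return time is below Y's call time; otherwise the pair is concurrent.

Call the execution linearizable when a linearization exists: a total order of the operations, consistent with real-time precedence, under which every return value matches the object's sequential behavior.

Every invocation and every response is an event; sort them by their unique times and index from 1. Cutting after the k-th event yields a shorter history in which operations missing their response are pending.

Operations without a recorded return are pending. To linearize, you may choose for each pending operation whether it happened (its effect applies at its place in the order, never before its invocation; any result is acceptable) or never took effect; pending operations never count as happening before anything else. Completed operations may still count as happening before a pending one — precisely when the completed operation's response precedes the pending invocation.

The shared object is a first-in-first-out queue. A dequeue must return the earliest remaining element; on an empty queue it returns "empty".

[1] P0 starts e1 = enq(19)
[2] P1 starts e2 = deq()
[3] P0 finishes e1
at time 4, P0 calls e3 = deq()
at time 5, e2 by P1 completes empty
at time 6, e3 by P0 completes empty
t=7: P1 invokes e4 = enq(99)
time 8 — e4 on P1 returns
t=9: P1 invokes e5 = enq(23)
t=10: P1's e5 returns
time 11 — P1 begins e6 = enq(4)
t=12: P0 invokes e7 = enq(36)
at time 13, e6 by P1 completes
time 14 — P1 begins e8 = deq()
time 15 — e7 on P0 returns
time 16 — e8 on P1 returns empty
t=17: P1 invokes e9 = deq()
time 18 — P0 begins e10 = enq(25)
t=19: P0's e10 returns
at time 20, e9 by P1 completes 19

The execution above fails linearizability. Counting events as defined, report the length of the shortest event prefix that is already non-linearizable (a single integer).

events 1..5 are linearizable; a witness order is e1, e3, e2:
1. e1 enq(19), leaving queue <19>
2. e3 deq() (pending, included), leaving queue <>
3. e2 deq() → empty, leaving queue <>
event 6 — e3's response, time 6 — after it, nothing linearizes
one such order, e1, e2, e3, breaks at step 2 where e2 deq() → empty is illegal
one such order, e1, e3, e2, breaks at step 2 where e3 deq() → empty is illegal

6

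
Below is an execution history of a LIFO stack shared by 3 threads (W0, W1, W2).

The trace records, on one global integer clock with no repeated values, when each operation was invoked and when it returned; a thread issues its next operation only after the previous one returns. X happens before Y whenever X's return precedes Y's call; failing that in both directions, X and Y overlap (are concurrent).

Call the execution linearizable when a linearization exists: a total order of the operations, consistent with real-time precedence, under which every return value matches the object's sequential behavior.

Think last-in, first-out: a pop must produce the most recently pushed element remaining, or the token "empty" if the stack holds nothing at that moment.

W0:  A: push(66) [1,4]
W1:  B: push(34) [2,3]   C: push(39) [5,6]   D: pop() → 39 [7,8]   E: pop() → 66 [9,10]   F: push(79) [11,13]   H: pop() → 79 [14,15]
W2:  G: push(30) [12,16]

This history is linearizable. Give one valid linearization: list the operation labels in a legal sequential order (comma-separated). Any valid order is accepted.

B, A, C, D, E, F, H, G

after step 1 (B push(34)): stack <34>
after step 2 (A push(66)): stack <34,66>
after step 3 (C push(39)): stack <34,66,39>
after step 4 (D pop() → 39): stack <34,66>
after step 5 (E pop() → 66): stack <34>
after step 6 (F push(79)): stack <34,79>
after step 7 (H pop() → 79): stack <34>
after step 8 (G push(30)): stack <34,30>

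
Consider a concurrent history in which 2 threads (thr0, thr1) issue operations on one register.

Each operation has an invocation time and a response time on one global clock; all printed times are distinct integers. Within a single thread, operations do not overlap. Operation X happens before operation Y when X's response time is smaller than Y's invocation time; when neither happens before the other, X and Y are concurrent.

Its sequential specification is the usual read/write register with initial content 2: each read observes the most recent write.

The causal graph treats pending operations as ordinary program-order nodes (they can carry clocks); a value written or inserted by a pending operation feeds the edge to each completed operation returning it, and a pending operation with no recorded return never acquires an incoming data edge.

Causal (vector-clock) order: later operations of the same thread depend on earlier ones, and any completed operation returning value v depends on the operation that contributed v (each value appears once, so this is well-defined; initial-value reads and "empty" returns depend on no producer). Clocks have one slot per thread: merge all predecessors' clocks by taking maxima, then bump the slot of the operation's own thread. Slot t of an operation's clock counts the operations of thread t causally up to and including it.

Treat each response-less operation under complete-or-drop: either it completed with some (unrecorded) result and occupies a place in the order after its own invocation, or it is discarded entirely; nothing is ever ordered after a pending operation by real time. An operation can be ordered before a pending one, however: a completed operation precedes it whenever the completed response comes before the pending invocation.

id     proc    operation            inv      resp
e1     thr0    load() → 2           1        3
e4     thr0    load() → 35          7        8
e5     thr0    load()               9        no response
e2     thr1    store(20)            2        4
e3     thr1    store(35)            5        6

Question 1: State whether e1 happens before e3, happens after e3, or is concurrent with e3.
Answer: before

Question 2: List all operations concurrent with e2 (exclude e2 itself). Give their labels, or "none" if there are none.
Answer: e1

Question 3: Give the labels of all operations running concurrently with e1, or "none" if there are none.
Answer: e2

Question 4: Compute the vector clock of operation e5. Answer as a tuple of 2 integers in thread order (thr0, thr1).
Answer: (3, 2)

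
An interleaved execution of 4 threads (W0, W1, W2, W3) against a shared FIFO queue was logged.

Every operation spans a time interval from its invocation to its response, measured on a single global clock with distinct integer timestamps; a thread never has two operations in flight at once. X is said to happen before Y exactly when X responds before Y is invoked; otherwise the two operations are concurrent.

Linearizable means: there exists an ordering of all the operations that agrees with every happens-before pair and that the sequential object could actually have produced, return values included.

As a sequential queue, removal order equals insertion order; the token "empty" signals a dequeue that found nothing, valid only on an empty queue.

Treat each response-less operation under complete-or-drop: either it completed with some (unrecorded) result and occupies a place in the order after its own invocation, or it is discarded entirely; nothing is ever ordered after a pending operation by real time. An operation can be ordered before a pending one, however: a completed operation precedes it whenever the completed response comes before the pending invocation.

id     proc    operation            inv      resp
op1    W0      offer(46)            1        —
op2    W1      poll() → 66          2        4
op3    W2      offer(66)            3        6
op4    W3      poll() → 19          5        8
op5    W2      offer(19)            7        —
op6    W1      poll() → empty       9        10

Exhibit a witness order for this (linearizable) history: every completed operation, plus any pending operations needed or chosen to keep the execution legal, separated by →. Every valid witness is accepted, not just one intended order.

step 1: op3 offer(66) — queue <66>
step 2: op2 poll() → 66 — queue <>
step 3: op5 offer(19) (pending, included) — queue <19>
step 4: op4 poll() → 19 — queue <>
step 5: op6 poll() → empty — queue <>

op3 → op2 → op5 → op4 → op6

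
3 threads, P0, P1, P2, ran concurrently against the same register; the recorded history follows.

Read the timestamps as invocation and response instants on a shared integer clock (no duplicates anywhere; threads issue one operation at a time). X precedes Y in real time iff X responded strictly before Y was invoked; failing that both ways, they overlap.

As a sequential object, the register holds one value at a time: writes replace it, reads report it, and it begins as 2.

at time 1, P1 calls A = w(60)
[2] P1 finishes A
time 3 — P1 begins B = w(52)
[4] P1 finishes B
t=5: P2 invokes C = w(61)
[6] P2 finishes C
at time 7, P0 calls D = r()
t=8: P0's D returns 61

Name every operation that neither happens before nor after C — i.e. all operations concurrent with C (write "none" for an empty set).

none

C runs from 5 to 6; window-overlapping ops are concurrent
A [1,2]: before
B [3,4]: before
D [7,8]: after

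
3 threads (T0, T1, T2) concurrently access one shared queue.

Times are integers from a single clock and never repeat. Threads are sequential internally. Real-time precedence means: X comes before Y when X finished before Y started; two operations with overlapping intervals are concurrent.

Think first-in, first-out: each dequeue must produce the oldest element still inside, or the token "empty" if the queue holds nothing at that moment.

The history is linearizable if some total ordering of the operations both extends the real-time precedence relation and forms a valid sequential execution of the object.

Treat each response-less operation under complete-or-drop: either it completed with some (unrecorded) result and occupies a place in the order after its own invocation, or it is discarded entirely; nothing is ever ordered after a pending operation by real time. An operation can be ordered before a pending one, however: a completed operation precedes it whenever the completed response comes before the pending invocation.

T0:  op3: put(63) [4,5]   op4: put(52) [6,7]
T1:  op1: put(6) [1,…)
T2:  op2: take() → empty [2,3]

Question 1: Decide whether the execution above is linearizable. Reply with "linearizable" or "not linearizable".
a witness: op2, op1, op3, op4
after step 1 (op2 take() → empty): queue <>
after step 2 (op1 put(6) (pending, included)): queue <6>
after step 3 (op3 put(63)): queue <6,63>
after step 4 (op4 put(52)): queue <6,63,52>

linearizable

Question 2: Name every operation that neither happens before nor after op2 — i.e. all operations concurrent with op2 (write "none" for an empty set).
Answer: op1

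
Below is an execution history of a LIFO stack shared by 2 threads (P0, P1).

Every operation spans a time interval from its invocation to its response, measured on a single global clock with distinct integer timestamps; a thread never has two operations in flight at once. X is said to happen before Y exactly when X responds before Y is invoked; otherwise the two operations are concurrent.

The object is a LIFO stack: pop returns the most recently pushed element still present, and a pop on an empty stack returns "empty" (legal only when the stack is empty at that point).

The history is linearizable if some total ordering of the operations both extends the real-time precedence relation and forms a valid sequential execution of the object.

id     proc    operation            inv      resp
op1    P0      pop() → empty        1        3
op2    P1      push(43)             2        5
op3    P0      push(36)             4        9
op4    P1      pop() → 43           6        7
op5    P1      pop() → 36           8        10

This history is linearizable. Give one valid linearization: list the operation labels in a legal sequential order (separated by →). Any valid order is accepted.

step 1: op1 pop() → empty — stack <>
step 2: op2 push(43) — stack <43>
step 3: op4 pop() → 43 — stack <>
step 4: op3 push(36) — stack <36>
step 5: op5 pop() → 36 — stack <>

op1 → op2 → op4 → op3 → op5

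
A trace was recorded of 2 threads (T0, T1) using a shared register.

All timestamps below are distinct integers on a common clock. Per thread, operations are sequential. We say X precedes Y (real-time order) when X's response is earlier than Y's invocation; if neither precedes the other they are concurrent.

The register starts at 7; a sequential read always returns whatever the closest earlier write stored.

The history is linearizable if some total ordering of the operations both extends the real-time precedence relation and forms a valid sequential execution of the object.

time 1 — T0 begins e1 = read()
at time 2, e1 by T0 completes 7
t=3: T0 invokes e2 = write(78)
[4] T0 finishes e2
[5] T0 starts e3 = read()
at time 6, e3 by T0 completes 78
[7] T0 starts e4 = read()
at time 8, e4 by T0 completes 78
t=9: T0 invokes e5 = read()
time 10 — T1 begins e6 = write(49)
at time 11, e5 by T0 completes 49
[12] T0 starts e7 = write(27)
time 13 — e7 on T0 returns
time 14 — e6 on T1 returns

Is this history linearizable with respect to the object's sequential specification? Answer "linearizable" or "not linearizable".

a witness: e1, e2, e3, e4, e6, e5, e7
step 1: e1 read() → 7 — value 7
step 2: e2 write(78) — value 78
step 3: e3 read() → 78 — value 78
step 4: e4 read() → 78 — value 78
step 5: e6 write(49) — value 49
step 6: e5 read() → 49 — value 49
step 7: e7 write(27) — value 27

linearizable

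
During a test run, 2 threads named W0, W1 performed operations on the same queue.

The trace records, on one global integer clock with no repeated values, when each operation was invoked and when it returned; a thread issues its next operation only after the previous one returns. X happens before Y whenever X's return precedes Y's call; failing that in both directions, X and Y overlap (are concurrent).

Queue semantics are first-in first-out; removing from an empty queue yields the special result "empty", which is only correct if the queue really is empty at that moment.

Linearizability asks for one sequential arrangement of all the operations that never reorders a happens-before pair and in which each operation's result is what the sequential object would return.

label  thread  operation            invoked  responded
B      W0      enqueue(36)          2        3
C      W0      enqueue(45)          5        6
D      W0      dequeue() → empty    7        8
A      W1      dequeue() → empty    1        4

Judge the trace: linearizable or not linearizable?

not linearizable

through event 7 a valid linearization exists; event 8 (D responding at time 8) ends that
no legal order exists: 2 real-time-consistent candidates over 4 completed queue operations, all rejected
e.g. A, B, C, D: illegal at step 4, since D dequeue() → empty cannot apply there
e.g. B, A, C, D: illegal at step 2, since A dequeue() → empty cannot apply there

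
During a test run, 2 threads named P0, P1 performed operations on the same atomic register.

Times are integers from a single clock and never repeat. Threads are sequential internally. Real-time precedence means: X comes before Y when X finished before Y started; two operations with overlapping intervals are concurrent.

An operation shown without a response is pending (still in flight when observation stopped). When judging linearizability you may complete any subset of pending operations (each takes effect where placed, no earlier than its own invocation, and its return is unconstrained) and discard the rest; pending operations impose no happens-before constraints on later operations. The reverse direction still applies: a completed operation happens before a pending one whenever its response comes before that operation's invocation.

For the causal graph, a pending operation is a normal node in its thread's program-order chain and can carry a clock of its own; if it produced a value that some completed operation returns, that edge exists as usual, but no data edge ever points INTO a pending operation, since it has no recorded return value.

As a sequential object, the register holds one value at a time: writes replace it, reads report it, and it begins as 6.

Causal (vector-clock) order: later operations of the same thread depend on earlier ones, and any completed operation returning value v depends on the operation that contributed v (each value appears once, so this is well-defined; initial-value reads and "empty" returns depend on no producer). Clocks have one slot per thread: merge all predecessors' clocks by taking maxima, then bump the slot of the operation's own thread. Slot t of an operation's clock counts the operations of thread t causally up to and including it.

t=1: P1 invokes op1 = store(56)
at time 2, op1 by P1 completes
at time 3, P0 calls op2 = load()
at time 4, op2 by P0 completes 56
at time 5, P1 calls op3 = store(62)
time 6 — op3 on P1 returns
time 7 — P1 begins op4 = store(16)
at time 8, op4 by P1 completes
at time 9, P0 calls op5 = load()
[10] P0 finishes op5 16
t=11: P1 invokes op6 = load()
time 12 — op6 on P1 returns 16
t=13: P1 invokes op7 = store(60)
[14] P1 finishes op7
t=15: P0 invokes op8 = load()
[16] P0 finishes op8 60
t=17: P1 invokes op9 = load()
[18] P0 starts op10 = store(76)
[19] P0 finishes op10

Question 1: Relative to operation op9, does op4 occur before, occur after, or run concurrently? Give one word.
Answer: before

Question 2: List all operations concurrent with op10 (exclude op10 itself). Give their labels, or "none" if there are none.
Answer: op9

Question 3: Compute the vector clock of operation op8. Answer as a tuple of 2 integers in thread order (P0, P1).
Answer: (3, 5)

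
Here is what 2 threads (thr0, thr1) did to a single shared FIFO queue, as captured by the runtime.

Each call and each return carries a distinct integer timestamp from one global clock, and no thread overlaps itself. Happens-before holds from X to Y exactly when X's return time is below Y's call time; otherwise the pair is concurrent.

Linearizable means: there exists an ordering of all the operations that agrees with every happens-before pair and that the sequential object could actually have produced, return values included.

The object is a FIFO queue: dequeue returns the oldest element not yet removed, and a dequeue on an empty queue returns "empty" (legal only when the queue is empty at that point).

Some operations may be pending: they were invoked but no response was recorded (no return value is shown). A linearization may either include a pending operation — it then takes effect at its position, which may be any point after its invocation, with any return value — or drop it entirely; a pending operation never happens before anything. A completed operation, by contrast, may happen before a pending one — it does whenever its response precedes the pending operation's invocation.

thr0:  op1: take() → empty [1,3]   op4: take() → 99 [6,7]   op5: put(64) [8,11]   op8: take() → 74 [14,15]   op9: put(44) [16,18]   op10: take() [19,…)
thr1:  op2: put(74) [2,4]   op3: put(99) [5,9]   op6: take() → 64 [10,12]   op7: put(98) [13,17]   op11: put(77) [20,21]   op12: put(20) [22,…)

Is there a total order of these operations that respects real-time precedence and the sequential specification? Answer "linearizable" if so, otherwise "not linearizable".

already the first 7 events (up to op4's response at time 7) admit no linearization; the first 6 still do
3 completed operations, 2 real-time-consistent orders — every FIFO queue replay fails
include/drop combinations of the 1 pending operation (op3) were all tried; none helps
e.g. op1, op2, op4 (pending dropped): illegal at step 3, since op4 take() → 99 cannot apply there
e.g. op2, op1, op4 (pending dropped): illegal at step 2, since op1 take() → empty cannot apply there

not linearizable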